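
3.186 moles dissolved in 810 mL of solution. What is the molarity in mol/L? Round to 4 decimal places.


Convert volume to liters: V_L = V_mL / 1000.
V_L = 810 / 1000 = 0.81 L
M = n / V_L = 3.186 / 0.81
M = 3.93333333 mol/L, rounded to 4 dp:

3.9333 mol/L


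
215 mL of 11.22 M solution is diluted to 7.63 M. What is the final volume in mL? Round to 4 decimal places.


Dilution: M1*V1 = M2*V2, solve for V2.
V2 = M1*V1 / M2
V2 = 11.22 * 215 / 7.63
V2 = 2412.3 / 7.63
V2 = 316.15989515 mL, rounded to 4 dp:

316.1599 mL


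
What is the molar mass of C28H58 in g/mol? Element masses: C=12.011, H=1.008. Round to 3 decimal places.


M = sum(count * atomic_mass) over atoms.
M = 28*12.011 + 58*1.008
M = 336.308 + 58.464
M = 394.772 g/mol, rounded to 3 dp:

394.772 g/mol


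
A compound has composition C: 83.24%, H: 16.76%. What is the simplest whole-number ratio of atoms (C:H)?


Assume 100 g of compound, divide each mass% by atomic mass to get moles, then normalize by the smallest to get a raw atom ratio.
Moles per 100 g: C: 83.24/12.011 = 6.9303, H: 16.76/1.008 = 16.627
Raw ratio (divide by min = 6.9303): C: 1.0, H: 2.399
Multiply by 5 to clear fractions: C: 5.0 ~= 5, H: 11.996 ~= 12
Reduce by GCD to get the simplest whole-number ratio:

5:12


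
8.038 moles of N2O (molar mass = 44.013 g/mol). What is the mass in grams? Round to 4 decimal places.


mass = n * M
mass = 8.038 * 44.013
mass = 353.776494 g, rounded to 4 dp:

353.7765 g


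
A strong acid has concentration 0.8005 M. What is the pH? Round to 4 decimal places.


A strong acid dissociates completely, so [H+] equals the given concentration.
pH = -log10([H+]) = -log10(0.8005)
pH = 0.09663866, rounded to 4 dp:

0.0966


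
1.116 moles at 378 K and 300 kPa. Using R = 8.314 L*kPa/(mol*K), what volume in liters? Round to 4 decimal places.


PV = nRT, solve for V = nRT / P.
nRT = 1.116 * 8.314 * 378 = 3507.2443
V = 3507.2443 / 300
V = 11.69081433 L, rounded to 4 dp:

11.6908 L


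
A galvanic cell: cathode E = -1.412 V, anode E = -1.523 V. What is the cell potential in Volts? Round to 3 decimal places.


Standard cell potential: E_cell = E_cathode - E_anode.
E_cell = -1.412 - (-1.523)
E_cell = 0.111 V, rounded to 3 dp:

0.111 V


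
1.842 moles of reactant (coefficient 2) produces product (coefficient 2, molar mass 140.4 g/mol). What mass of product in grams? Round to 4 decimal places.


Use the coefficient ratio to convert reactant moles to product moles, then multiply by the product's molar mass.
moles_P = moles_R * (coeff_P / coeff_R) = 1.842 * (2/2) = 1.842
mass_P = moles_P * M_P = 1.842 * 140.4
mass_P = 258.6168 g, rounded to 4 dp:

258.6168 g


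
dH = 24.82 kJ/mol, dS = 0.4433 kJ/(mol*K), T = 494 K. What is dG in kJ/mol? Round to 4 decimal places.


Gibbs: dG = dH - T*dS (consistent units, dS already in kJ/(mol*K)).
T*dS = 494 * 0.4433 = 218.9902
dG = 24.82 - (218.9902)
dG = -194.1702 kJ/mol, rounded to 4 dp:

-194.1702 kJ/mol


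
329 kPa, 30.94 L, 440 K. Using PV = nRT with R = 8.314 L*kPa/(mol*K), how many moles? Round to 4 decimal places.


PV = nRT, solve for n = PV / (RT).
PV = 329 * 30.94 = 10179.26
RT = 8.314 * 440 = 3658.16
n = 10179.26 / 3658.16
n = 2.78261749 mol, rounded to 4 dp:

2.7826 mol


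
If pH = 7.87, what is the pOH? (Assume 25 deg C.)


At 25 deg C, pH + pOH = 14.
pOH = 14 - pH = 14 - 7.87
pOH = 6.13:

6.13


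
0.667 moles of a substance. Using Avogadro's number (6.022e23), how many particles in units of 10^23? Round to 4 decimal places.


N = n * NA, then divide by 1e23 for the requested units.
N / 1e23 = n * 6.022
N / 1e23 = 0.667 * 6.022
N / 1e23 = 4.016674, rounded to 4 dp:

4.0167


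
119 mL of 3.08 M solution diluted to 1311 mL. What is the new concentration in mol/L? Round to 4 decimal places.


Dilution: M1*V1 = M2*V2, solve for M2.
M2 = M1*V1 / V2
M2 = 3.08 * 119 / 1311
M2 = 366.52 / 1311
M2 = 0.27957285 mol/L, rounded to 4 dp:

0.2796 mol/L


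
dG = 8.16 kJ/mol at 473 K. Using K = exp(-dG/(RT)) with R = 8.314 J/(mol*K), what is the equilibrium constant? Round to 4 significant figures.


dG is in kJ/mol; multiply by 1000 to match R in J/(mol*K).
RT = 8.314 * 473 = 3932.522 J/mol
exponent = -dG*1000 / (RT) = -(8.16*1000) / 3932.522 = -2.07500428
K = exp(-2.07500428)
K = 0.12555589, rounded to 4 significant figures:

0.1256


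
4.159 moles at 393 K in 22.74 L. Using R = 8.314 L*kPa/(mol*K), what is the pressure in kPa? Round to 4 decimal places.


PV = nRT, solve for P = nRT / V.
nRT = 4.159 * 8.314 * 393 = 13589.1249
P = 13589.1249 / 22.74
P = 597.58684697 kPa, rounded to 4 dp:

597.5868 kPa


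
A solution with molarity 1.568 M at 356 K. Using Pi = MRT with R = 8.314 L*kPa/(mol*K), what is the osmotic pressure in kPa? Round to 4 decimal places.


Osmotic pressure (van't Hoff): Pi = M*R*T.
RT = 8.314 * 356 = 2959.784
Pi = 1.568 * 2959.784
Pi = 4640.941312 kPa, rounded to 4 dp:

4640.9413 kPa


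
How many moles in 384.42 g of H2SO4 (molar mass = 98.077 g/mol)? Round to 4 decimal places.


n = mass / M
n = 384.42 / 98.077
n = 3.9195734 mol, rounded to 4 dp:

3.9196 mol


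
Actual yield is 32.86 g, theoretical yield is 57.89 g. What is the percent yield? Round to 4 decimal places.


% yield = 100 * actual / theoretical
% yield = 100 * 32.86 / 57.89
% yield = 56.76282605 %, rounded to 4 dp:

56.7628 %


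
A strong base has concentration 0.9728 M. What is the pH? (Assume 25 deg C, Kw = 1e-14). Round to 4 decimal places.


A strong base dissociates completely, so [OH-] equals the given concentration.
pOH = -log10([OH-]) = -log10(0.9728) = 0.011976
pH = 14 - pOH = 14 - 0.011976
pH = 13.988024, rounded to 4 dp:

13.9880


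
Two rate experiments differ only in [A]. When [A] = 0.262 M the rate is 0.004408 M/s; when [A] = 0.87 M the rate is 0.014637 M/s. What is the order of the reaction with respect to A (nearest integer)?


Rate is proportional to [A]^n, so rate2/rate1 = ([A]2/[A]1)^n. Take logs to solve for n.
rate2/rate1 = 0.014637 / 0.004408 = 3.3206
[A]2/[A]1 = 0.87 / 0.262 = 3.3206
n = ln(3.3206) / ln(3.3206) = 1.0
Nearest integer order:

1


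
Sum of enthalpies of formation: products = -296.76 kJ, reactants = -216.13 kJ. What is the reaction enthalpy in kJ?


dH_rxn = sum(dH_f products) - sum(dH_f reactants)
dH_rxn = -296.76 - (-216.13)
dH_rxn = -80.63 kJ:

-80.63 kJ


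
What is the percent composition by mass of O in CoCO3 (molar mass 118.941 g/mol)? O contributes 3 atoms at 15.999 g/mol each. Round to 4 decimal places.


pct = 100 * (n_elem * M_elem) / M_total
mass_contribution = 3 * 15.999 = 47.997 g/mol
pct = 100 * 47.997 / 118.941
pct = 40.3536207 %, rounded to 4 dp:

40.3536 %


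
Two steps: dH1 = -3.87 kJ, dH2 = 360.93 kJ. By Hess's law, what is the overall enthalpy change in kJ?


Hess's law: enthalpy is a state function, so add the step enthalpies.
dH_total = dH1 + dH2 = -3.87 + (360.93)
dH_total = 357.06 kJ:

357.06 kJ


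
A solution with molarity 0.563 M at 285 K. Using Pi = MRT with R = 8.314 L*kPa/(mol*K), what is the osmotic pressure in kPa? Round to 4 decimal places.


Osmotic pressure (van't Hoff): Pi = M*R*T.
RT = 8.314 * 285 = 2369.49
Pi = 0.563 * 2369.49
Pi = 1334.02287 kPa, rounded to 4 dp:

1334.0229 kPa


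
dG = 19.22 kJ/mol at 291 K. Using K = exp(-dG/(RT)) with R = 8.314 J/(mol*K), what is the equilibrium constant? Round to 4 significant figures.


dG is in kJ/mol; multiply by 1000 to match R in J/(mol*K).
RT = 8.314 * 291 = 2419.374 J/mol
exponent = -dG*1000 / (RT) = -(19.22*1000) / 2419.374 = -7.94420375
K = exp(-7.94420375)
K = 0.00035471222, rounded to 4 significant figures:

0.0003547


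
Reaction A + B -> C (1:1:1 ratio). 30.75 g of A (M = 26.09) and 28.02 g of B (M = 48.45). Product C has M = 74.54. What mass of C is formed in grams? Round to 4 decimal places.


Find moles of each reactant; the smaller value is the limiting reagent in a 1:1:1 reaction, so moles_C equals moles of the limiter.
n_A = mass_A / M_A = 30.75 / 26.09 = 1.178612 mol
n_B = mass_B / M_B = 28.02 / 48.45 = 0.578328 mol
Limiting reagent: B (smaller), n_limiting = 0.578328 mol
mass_C = n_limiting * M_C = 0.578328 * 74.54
mass_C = 43.10856912 g, rounded to 4 dp:

43.1086 g


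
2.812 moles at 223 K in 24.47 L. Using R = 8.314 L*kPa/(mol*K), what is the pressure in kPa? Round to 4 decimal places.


PV = nRT, solve for P = nRT / V.
nRT = 2.812 * 8.314 * 223 = 5213.5099
P = 5213.5099 / 24.47
P = 213.05720883 kPa, rounded to 4 dp:

213.0572 kPa


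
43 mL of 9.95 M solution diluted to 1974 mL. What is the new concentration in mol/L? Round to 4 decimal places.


Dilution: M1*V1 = M2*V2, solve for M2.
M2 = M1*V1 / V2
M2 = 9.95 * 43 / 1974
M2 = 427.85 / 1974
M2 = 0.21674265 mol/L, rounded to 4 dp:

0.2167 mol/L


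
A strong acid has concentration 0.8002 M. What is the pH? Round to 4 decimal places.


A strong acid dissociates completely, so [H+] equals the given concentration.
pH = -log10([H+]) = -log10(0.8002)
pH = 0.09680145, rounded to 4 dp:

0.0968


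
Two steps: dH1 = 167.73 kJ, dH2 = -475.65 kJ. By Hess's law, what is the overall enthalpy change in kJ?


Hess's law: enthalpy is a state function, so add the step enthalpies.
dH_total = dH1 + dH2 = 167.73 + (-475.65)
dH_total = -307.92 kJ:

-307.92 kJ


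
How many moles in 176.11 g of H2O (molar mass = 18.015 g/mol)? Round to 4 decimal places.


n = mass / M
n = 176.11 / 18.015
n = 9.77574244 mol, rounded to 4 dp:

9.7757 mol


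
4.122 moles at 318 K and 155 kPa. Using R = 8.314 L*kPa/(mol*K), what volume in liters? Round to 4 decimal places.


PV = nRT, solve for V = nRT / P.
nRT = 4.122 * 8.314 * 318 = 10897.9579
V = 10897.9579 / 155
V = 70.30940581 L, rounded to 4 dp:

70.3094 L


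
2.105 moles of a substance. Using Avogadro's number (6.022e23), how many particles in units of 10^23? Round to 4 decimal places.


N = n * NA, then divide by 1e23 for the requested units.
N / 1e23 = n * 6.022
N / 1e23 = 2.105 * 6.022
N / 1e23 = 12.67631, rounded to 4 dp:

12.6763


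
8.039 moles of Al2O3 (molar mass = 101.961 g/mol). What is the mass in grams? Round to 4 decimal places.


mass = n * M
mass = 8.039 * 101.961
mass = 819.664479 g, rounded to 4 dp:

819.6645 g


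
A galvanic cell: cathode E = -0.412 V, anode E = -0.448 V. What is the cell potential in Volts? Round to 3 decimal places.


Standard cell potential: E_cell = E_cathode - E_anode.
E_cell = -0.412 - (-0.448)
E_cell = 0.036 V, rounded to 3 dp:

0.036 V


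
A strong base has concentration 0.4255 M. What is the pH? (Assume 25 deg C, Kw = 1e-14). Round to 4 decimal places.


A strong base dissociates completely, so [OH-] equals the given concentration.
pOH = -log10([OH-]) = -log10(0.4255) = 0.3711
pH = 14 - pOH = 14 - 0.3711
pH = 13.6289, rounded to 4 dp:

13.6289


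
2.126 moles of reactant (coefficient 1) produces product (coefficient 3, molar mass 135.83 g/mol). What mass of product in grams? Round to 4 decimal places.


Use the coefficient ratio to convert reactant moles to product moles, then multiply by the product's molar mass.
moles_P = moles_R * (coeff_P / coeff_R) = 2.126 * (3/1) = 6.378
mass_P = moles_P * M_P = 6.378 * 135.83
mass_P = 866.32374 g, rounded to 4 dp:

866.3237 g


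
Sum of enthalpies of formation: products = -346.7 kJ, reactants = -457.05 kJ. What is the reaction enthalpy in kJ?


dH_rxn = sum(dH_f products) - sum(dH_f reactants)
dH_rxn = -346.7 - (-457.05)
dH_rxn = 110.35 kJ:

110.35 kJ


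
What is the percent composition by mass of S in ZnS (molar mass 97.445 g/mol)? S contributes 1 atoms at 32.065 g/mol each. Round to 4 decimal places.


pct = 100 * (n_elem * M_elem) / M_total
mass_contribution = 1 * 32.065 = 32.065 g/mol
pct = 100 * 32.065 / 97.445
pct = 32.9057417 %, rounded to 4 dp:

32.9057 %


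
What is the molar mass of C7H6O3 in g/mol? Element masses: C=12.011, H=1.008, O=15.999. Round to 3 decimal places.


M = sum(count * atomic_mass) over atoms.
M = 7*12.011 + 6*1.008 + 3*15.999
M = 84.077 + 6.048 + 47.997
M = 138.122 g/mol, rounded to 3 dp:

138.122 g/mol


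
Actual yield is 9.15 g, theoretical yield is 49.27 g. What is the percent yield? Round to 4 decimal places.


% yield = 100 * actual / theoretical
% yield = 100 * 9.15 / 49.27
% yield = 18.57113862 %, rounded to 4 dp:

18.5711 %


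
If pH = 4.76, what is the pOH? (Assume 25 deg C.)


At 25 deg C, pH + pOH = 14.
pOH = 14 - pH = 14 - 4.76
pOH = 9.24:

9.24


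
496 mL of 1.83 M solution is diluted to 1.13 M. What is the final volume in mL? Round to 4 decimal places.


Dilution: M1*V1 = M2*V2, solve for V2.
V2 = M1*V1 / M2
V2 = 1.83 * 496 / 1.13
V2 = 907.68 / 1.13
V2 = 803.25663717 mL, rounded to 4 dp:

803.2566 mL


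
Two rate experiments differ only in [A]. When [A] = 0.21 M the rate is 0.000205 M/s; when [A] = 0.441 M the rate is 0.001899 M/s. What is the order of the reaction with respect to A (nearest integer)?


Rate is proportional to [A]^n, so rate2/rate1 = ([A]2/[A]1)^n. Take logs to solve for n.
rate2/rate1 = 0.001899 / 0.000205 = 9.2634
[A]2/[A]1 = 0.441 / 0.21 = 2.1
n = ln(9.2634) / ln(2.1) = 3.0
Nearest integer order:

3


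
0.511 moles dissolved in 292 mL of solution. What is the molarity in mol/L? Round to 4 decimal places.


Convert volume to liters: V_L = V_mL / 1000.
V_L = 292 / 1000 = 0.292 L
M = n / V_L = 0.511 / 0.292
M = 1.75 mol/L, rounded to 4 dp:

1.7500 mol/L


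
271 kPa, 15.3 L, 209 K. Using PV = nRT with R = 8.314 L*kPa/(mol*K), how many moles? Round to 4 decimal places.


PV = nRT, solve for n = PV / (RT).
PV = 271 * 15.3 = 4146.3
RT = 8.314 * 209 = 1737.626
n = 4146.3 / 1737.626
n = 2.38618667 mol, rounded to 4 dp:

2.3862 mol


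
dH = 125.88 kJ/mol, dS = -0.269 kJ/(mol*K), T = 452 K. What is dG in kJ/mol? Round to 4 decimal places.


Gibbs: dG = dH - T*dS (consistent units, dS already in kJ/(mol*K)).
T*dS = 452 * -0.269 = -121.588
dG = 125.88 - (-121.588)
dG = 247.468 kJ/mol, rounded to 4 dp:

247.4680 kJ/mol


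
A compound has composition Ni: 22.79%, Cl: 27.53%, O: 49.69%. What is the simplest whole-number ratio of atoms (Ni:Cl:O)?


Assume 100 g of compound, divide each mass% by atomic mass to get moles, then normalize by the smallest to get a raw atom ratio.
Moles per 100 g: Ni: 22.79/58.693 = 0.3883, Cl: 27.53/35.453 = 0.7765, O: 49.69/15.999 = 3.1058
Raw ratio (divide by min = 0.3883): Ni: 1.0, Cl: 2.0, O: 7.999
Multiply by 1 to clear fractions: Ni: 1.0 ~= 1, Cl: 2.0 ~= 2, O: 7.999 ~= 8
Reduce by GCD to get the simplest whole-number ratio:

1:2:8


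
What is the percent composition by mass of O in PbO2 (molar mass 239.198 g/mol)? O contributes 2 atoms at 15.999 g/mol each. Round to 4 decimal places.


pct = 100 * (n_elem * M_elem) / M_total
mass_contribution = 2 * 15.999 = 31.998 g/mol
pct = 100 * 31.998 / 239.198
pct = 13.37720215 %, rounded to 4 dp:

13.3772 %


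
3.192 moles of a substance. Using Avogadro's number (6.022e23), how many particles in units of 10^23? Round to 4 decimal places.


N = n * NA, then divide by 1e23 for the requested units.
N / 1e23 = n * 6.022
N / 1e23 = 3.192 * 6.022
N / 1e23 = 19.222224, rounded to 4 dp:

19.2222


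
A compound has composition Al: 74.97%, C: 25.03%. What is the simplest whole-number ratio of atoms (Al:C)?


Assume 100 g of compound, divide each mass% by atomic mass to get moles, then normalize by the smallest to get a raw atom ratio.
Moles per 100 g: Al: 74.97/26.982 = 2.7785, C: 25.03/12.011 = 2.0839
Raw ratio (divide by min = 2.0839): Al: 1.333, C: 1.0
Multiply by 3 to clear fractions: Al: 4.0 ~= 4, C: 3.0 ~= 3
Reduce by GCD to get the simplest whole-number ratio:

4:3


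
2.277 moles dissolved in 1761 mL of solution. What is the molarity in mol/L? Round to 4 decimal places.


Convert volume to liters: V_L = V_mL / 1000.
V_L = 1761 / 1000 = 1.761 L
M = n / V_L = 2.277 / 1.761
M = 1.29301533 mol/L, rounded to 4 dp:

1.2930 mol/L


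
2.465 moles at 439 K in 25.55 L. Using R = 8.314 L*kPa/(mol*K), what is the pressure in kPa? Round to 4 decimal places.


PV = nRT, solve for P = nRT / V.
nRT = 2.465 * 8.314 * 439 = 8996.8704
P = 8996.8704 / 25.55
P = 352.128 kPa, rounded to 4 dp:

352.1280 kPa


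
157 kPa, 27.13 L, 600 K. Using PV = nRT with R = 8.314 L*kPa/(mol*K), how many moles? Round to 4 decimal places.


PV = nRT, solve for n = PV / (RT).
PV = 157 * 27.13 = 4259.41
RT = 8.314 * 600 = 4988.4
n = 4259.41 / 4988.4
n = 0.85386296 mol, rounded to 4 dp:

0.8539 mol


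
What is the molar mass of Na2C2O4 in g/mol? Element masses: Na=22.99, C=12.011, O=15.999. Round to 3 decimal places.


M = sum(count * atomic_mass) over atoms.
M = 2*22.99 + 2*12.011 + 4*15.999
M = 45.98 + 24.022 + 63.996
M = 133.998 g/mol, rounded to 3 dp:

133.998 g/mol


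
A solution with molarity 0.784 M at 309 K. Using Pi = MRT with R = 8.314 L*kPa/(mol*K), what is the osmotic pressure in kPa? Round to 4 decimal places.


Osmotic pressure (van't Hoff): Pi = M*R*T.
RT = 8.314 * 309 = 2569.026
Pi = 0.784 * 2569.026
Pi = 2014.116384 kPa, rounded to 4 dp:

2014.1164 kPa


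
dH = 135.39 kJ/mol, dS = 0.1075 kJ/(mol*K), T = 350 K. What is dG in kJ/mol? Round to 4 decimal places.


Gibbs: dG = dH - T*dS (consistent units, dS already in kJ/(mol*K)).
T*dS = 350 * 0.1075 = 37.625
dG = 135.39 - (37.625)
dG = 97.765 kJ/mol, rounded to 4 dp:

97.7650 kJ/mol


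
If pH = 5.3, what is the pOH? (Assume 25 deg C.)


At 25 deg C, pH + pOH = 14.
pOH = 14 - pH = 14 - 5.3
pOH = 8.7:

8.70


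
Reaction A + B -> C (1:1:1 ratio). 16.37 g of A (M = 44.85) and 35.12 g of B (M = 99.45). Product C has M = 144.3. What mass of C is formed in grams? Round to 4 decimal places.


Find moles of each reactant; the smaller value is the limiting reagent in a 1:1:1 reaction, so moles_C equals moles of the limiter.
n_A = mass_A / M_A = 16.37 / 44.85 = 0.364994 mol
n_B = mass_B / M_B = 35.12 / 99.45 = 0.353142 mol
Limiting reagent: B (smaller), n_limiting = 0.353142 mol
mass_C = n_limiting * M_C = 0.353142 * 144.3
mass_C = 50.9583906 g, rounded to 4 dp:

50.9584 g


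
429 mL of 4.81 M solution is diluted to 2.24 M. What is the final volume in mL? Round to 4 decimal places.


Dilution: M1*V1 = M2*V2, solve for V2.
V2 = M1*V1 / M2
V2 = 4.81 * 429 / 2.24
V2 = 2063.49 / 2.24
V2 = 921.20089286 mL, rounded to 4 dp:

921.2009 mL


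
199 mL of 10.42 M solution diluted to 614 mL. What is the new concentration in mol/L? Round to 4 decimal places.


Dilution: M1*V1 = M2*V2, solve for M2.
M2 = M1*V1 / V2
M2 = 10.42 * 199 / 614
M2 = 2073.58 / 614
M2 = 3.37716612 mol/L, rounded to 4 dp:

3.3772 mol/L


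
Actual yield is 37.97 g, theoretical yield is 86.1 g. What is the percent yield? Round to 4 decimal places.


% yield = 100 * actual / theoretical
% yield = 100 * 37.97 / 86.1
% yield = 44.09988386 %, rounded to 4 dp:

44.0999 %


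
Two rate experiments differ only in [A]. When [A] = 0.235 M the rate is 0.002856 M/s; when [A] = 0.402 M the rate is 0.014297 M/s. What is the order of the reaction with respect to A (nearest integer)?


Rate is proportional to [A]^n, so rate2/rate1 = ([A]2/[A]1)^n. Take logs to solve for n.
rate2/rate1 = 0.014297 / 0.002856 = 5.006
[A]2/[A]1 = 0.402 / 0.235 = 1.7106
n = ln(5.006) / ln(1.7106) = 3.0
Nearest integer order:

3


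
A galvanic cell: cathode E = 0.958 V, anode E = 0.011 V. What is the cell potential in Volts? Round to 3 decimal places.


Standard cell potential: E_cell = E_cathode - E_anode.
E_cell = 0.958 - (0.011)
E_cell = 0.947 V, rounded to 3 dp:

0.947 V


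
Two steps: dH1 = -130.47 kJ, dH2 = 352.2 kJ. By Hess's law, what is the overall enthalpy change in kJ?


Hess's law: enthalpy is a state function, so add the step enthalpies.
dH_total = dH1 + dH2 = -130.47 + (352.2)
dH_total = 221.73 kJ:

221.73 kJ


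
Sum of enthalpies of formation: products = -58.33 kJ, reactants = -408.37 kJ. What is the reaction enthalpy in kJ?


dH_rxn = sum(dH_f products) - sum(dH_f reactants)
dH_rxn = -58.33 - (-408.37)
dH_rxn = 350.04 kJ:

350.04 kJ


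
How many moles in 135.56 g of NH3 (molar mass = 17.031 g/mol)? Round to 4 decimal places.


n = mass / M
n = 135.56 / 17.031
n = 7.95960308 mol, rounded to 4 dp:

7.9596 mol


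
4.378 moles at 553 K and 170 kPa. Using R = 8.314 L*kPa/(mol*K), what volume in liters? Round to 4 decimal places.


PV = nRT, solve for V = nRT / P.
nRT = 4.378 * 8.314 * 553 = 20128.4767
V = 20128.4767 / 170
V = 118.40280412 L, rounded to 4 dp:

118.4028 L


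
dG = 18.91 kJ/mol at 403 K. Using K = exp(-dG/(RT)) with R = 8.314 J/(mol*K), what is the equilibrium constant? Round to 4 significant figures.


dG is in kJ/mol; multiply by 1000 to match R in J/(mol*K).
RT = 8.314 * 403 = 3350.542 J/mol
exponent = -dG*1000 / (RT) = -(18.91*1000) / 3350.542 = -5.64386299
K = exp(-5.64386299)
K = 0.0035391702, rounded to 4 significant figures:

0.003539


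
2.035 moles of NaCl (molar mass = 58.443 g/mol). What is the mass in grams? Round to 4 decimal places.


mass = n * M
mass = 2.035 * 58.443
mass = 118.931505 g, rounded to 4 dp:

118.9315 g


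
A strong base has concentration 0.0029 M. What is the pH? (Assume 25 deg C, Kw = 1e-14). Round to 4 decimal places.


A strong base dissociates completely, so [OH-] equals the given concentration.
pOH = -log10([OH-]) = -log10(0.0029) = 2.537602
pH = 14 - pOH = 14 - 2.537602
pH = 11.462398, rounded to 4 dp:

11.4624


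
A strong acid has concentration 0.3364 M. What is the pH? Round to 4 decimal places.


A strong acid dissociates completely, so [H+] equals the given concentration.
pH = -log10([H+]) = -log10(0.3364)
pH = 0.47314401, rounded to 4 dp:

0.4731


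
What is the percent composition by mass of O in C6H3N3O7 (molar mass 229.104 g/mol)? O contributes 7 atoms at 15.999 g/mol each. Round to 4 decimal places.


pct = 100 * (n_elem * M_elem) / M_total
mass_contribution = 7 * 15.999 = 111.993 g/mol
pct = 100 * 111.993 / 229.104
pct = 48.88304002 %, rounded to 4 dp:

48.8830 %


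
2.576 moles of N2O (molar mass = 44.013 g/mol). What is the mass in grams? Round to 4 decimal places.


mass = n * M
mass = 2.576 * 44.013
mass = 113.377488 g, rounded to 4 dp:

113.3775 g


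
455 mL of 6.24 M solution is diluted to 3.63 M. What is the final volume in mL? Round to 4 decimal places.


Dilution: M1*V1 = M2*V2, solve for V2.
V2 = M1*V1 / M2
V2 = 6.24 * 455 / 3.63
V2 = 2839.2 / 3.63
V2 = 782.14876033 mL, rounded to 4 dp:

782.1488 mL


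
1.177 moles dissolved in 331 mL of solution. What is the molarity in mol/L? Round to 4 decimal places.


Convert volume to liters: V_L = V_mL / 1000.
V_L = 331 / 1000 = 0.331 L
M = n / V_L = 1.177 / 0.331
M = 3.55589124 mol/L, rounded to 4 dp:

3.5559 mol/L


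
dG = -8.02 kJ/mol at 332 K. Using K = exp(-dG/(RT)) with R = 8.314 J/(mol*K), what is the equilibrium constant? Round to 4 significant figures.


dG is in kJ/mol; multiply by 1000 to match R in J/(mol*K).
RT = 8.314 * 332 = 2760.248 J/mol
exponent = -dG*1000 / (RT) = -(-8.02*1000) / 2760.248 = 2.90553602
K = exp(2.90553602)
K = 18.275037, rounded to 4 significant figures:

18.28


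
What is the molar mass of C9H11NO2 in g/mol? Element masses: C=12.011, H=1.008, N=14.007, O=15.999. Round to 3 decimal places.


M = sum(count * atomic_mass) over atoms.
M = 9*12.011 + 11*1.008 + 1*14.007 + 2*15.999
M = 108.099 + 11.088 + 14.007 + 31.998
M = 165.192 g/mol, rounded to 3 dp:

165.192 g/mol


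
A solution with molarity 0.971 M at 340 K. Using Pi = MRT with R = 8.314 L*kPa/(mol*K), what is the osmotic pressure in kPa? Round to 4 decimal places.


Osmotic pressure (van't Hoff): Pi = M*R*T.
RT = 8.314 * 340 = 2826.76
Pi = 0.971 * 2826.76
Pi = 2744.78396 kPa, rounded to 4 dp:

2744.7840 kPa


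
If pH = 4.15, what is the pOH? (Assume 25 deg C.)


At 25 deg C, pH + pOH = 14.
pOH = 14 - pH = 14 - 4.15
pOH = 9.85:

9.85


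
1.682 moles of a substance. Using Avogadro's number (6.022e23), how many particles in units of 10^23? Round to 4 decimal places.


N = n * NA, then divide by 1e23 for the requested units.
N / 1e23 = n * 6.022
N / 1e23 = 1.682 * 6.022
N / 1e23 = 10.129004, rounded to 4 dp:

10.1290


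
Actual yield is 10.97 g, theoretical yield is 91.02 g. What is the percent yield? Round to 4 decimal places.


% yield = 100 * actual / theoretical
% yield = 100 * 10.97 / 91.02
% yield = 12.0522962 %, rounded to 4 dp:

12.0523 %


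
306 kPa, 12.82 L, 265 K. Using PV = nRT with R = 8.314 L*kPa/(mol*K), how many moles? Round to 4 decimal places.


PV = nRT, solve for n = PV / (RT).
PV = 306 * 12.82 = 3922.92
RT = 8.314 * 265 = 2203.21
n = 3922.92 / 2203.21
n = 1.78054747 mol, rounded to 4 dp:

1.7805 mol


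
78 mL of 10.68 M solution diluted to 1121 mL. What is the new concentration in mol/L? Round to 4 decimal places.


Dilution: M1*V1 = M2*V2, solve for M2.
M2 = M1*V1 / V2
M2 = 10.68 * 78 / 1121
M2 = 833.04 / 1121
M2 = 0.74312221 mol/L, rounded to 4 dp:

0.7431 mol/L


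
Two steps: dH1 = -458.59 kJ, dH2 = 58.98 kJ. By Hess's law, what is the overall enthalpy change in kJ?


Hess's law: enthalpy is a state function, so add the step enthalpies.
dH_total = dH1 + dH2 = -458.59 + (58.98)
dH_total = -399.61 kJ:

-399.61 kJ


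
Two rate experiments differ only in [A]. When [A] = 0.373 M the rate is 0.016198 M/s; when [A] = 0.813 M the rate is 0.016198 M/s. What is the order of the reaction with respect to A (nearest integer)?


Rate is proportional to [A]^n, so rate2/rate1 = ([A]2/[A]1)^n. Take logs to solve for n.
rate2/rate1 = 0.016198 / 0.016198 = 1.0
[A]2/[A]1 = 0.813 / 0.373 = 2.1796
n = ln(1.0) / ln(2.1796) = 0.0
Nearest integer order:

0


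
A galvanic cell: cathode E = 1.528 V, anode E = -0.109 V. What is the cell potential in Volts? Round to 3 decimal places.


Standard cell potential: E_cell = E_cathode - E_anode.
E_cell = 1.528 - (-0.109)
E_cell = 1.637 V, rounded to 3 dp:

1.637 V


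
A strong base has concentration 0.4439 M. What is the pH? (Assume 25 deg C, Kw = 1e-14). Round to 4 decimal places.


A strong base dissociates completely, so [OH-] equals the given concentration.
pOH = -log10([OH-]) = -log10(0.4439) = 0.352715
pH = 14 - pOH = 14 - 0.352715
pH = 13.647285, rounded to 4 dp:

13.6473


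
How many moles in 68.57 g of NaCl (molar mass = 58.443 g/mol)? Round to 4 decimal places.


n = mass / M
n = 68.57 / 58.443
n = 1.17327995 mol, rounded to 4 dp:

1.1733 mol


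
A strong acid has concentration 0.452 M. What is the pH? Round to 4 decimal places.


A strong acid dissociates completely, so [H+] equals the given concentration.
pH = -log10([H+]) = -log10(0.452)
pH = 0.34486157, rounded to 4 dp:

0.3449


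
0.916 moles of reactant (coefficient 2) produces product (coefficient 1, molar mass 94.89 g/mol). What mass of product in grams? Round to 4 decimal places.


Use the coefficient ratio to convert reactant moles to product moles, then multiply by the product's molar mass.
moles_P = moles_R * (coeff_P / coeff_R) = 0.916 * (1/2) = 0.458
mass_P = moles_P * M_P = 0.458 * 94.89
mass_P = 43.45962 g, rounded to 4 dp:

43.4596 g


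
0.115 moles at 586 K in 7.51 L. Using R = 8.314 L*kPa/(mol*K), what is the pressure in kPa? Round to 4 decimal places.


PV = nRT, solve for P = nRT / V.
nRT = 0.115 * 8.314 * 586 = 560.2805
P = 560.2805 / 7.51
P = 74.60459387 kPa, rounded to 4 dp:

74.6046 kPa


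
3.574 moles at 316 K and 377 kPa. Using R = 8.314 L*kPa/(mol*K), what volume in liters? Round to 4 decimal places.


PV = nRT, solve for V = nRT / P.
nRT = 3.574 * 8.314 * 316 = 9389.6986
V = 9389.6986 / 377
V = 24.90636233 L, rounded to 4 dp:

24.9064 L


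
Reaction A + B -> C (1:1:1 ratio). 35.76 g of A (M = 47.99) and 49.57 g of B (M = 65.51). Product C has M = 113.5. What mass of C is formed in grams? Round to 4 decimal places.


Find moles of each reactant; the smaller value is the limiting reagent in a 1:1:1 reaction, so moles_C equals moles of the limiter.
n_A = mass_A / M_A = 35.76 / 47.99 = 0.745155 mol
n_B = mass_B / M_B = 49.57 / 65.51 = 0.756678 mol
Limiting reagent: A (smaller), n_limiting = 0.745155 mol
mass_C = n_limiting * M_C = 0.745155 * 113.5
mass_C = 84.5750925 g, rounded to 4 dp:

84.5751 g


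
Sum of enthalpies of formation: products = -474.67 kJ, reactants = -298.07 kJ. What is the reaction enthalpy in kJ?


dH_rxn = sum(dH_f products) - sum(dH_f reactants)
dH_rxn = -474.67 - (-298.07)
dH_rxn = -176.6 kJ:

-176.60 kJ


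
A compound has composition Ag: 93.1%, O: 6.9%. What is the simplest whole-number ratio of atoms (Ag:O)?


Assume 100 g of compound, divide each mass% by atomic mass to get moles, then normalize by the smallest to get a raw atom ratio.
Moles per 100 g: Ag: 93.1/107.868 = 0.8631, O: 6.9/15.999 = 0.4313
Raw ratio (divide by min = 0.4313): Ag: 2.001, O: 1.0
Multiply by 1 to clear fractions: Ag: 2.001 ~= 2, O: 1.0 ~= 1
Reduce by GCD to get the simplest whole-number ratio:

2:1


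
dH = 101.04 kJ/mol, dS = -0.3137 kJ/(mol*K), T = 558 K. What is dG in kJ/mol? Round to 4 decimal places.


Gibbs: dG = dH - T*dS (consistent units, dS already in kJ/(mol*K)).
T*dS = 558 * -0.3137 = -175.0446
dG = 101.04 - (-175.0446)
dG = 276.0846 kJ/mol, rounded to 4 dp:

276.0846 kJ/mol


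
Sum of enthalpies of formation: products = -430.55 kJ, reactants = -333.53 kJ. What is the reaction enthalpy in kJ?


dH_rxn = sum(dH_f products) - sum(dH_f reactants)
dH_rxn = -430.55 - (-333.53)
dH_rxn = -97.02 kJ:

-97.02 kJ


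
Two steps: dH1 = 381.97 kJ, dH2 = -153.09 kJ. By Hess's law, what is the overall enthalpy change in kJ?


Hess's law: enthalpy is a state function, so add the step enthalpies.
dH_total = dH1 + dH2 = 381.97 + (-153.09)
dH_total = 228.88 kJ:

228.88 kJ


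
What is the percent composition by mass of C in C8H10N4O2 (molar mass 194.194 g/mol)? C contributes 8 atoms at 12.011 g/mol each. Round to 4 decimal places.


pct = 100 * (n_elem * M_elem) / M_total
mass_contribution = 8 * 12.011 = 96.088 g/mol
pct = 100 * 96.088 / 194.194
pct = 49.48041649 %, rounded to 4 dp:

49.4804 %


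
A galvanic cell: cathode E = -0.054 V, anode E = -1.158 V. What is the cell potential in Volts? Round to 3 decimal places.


Standard cell potential: E_cell = E_cathode - E_anode.
E_cell = -0.054 - (-1.158)
E_cell = 1.104 V, rounded to 3 dp:

1.104 V


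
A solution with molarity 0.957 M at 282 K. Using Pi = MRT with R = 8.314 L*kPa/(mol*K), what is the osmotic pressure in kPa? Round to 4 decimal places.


Osmotic pressure (van't Hoff): Pi = M*R*T.
RT = 8.314 * 282 = 2344.548
Pi = 0.957 * 2344.548
Pi = 2243.732436 kPa, rounded to 4 dp:

2243.7324 kPa


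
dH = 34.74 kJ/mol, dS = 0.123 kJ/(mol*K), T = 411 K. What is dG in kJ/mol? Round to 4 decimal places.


Gibbs: dG = dH - T*dS (consistent units, dS already in kJ/(mol*K)).
T*dS = 411 * 0.123 = 50.553
dG = 34.74 - (50.553)
dG = -15.813 kJ/mol, rounded to 4 dp:

-15.8130 kJ/mol


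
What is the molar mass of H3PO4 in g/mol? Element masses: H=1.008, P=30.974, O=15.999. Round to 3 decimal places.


M = sum(count * atomic_mass) over atoms.
M = 3*1.008 + 1*30.974 + 4*15.999
M = 3.024 + 30.974 + 63.996
M = 97.994 g/mol, rounded to 3 dp:

97.994 g/mol


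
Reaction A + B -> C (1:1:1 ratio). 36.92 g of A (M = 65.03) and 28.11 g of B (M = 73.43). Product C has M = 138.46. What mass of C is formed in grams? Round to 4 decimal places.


Find moles of each reactant; the smaller value is the limiting reagent in a 1:1:1 reaction, so moles_C equals moles of the limiter.
n_A = mass_A / M_A = 36.92 / 65.03 = 0.567738 mol
n_B = mass_B / M_B = 28.11 / 73.43 = 0.382814 mol
Limiting reagent: B (smaller), n_limiting = 0.382814 mol
mass_C = n_limiting * M_C = 0.382814 * 138.46
mass_C = 53.00442644 g, rounded to 4 dp:

53.0044 g


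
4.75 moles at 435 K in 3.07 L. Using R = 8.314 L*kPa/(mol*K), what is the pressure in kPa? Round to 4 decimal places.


PV = nRT, solve for P = nRT / V.
nRT = 4.75 * 8.314 * 435 = 17178.8025
P = 17178.8025 / 3.07
P = 5595.70114007 kPa, rounded to 4 dp:

5595.7011 kPa


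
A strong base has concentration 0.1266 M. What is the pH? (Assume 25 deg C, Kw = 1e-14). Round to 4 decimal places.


A strong base dissociates completely, so [OH-] equals the given concentration.
pOH = -log10([OH-]) = -log10(0.1266) = 0.897566
pH = 14 - pOH = 14 - 0.897566
pH = 13.102434, rounded to 4 dp:

13.1024


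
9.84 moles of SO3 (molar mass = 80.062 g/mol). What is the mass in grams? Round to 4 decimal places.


mass = n * M
mass = 9.84 * 80.062
mass = 787.81008 g, rounded to 4 dp:

787.8101 g


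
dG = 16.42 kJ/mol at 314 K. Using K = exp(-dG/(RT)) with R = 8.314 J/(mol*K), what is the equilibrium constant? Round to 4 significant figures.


dG is in kJ/mol; multiply by 1000 to match R in J/(mol*K).
RT = 8.314 * 314 = 2610.596 J/mol
exponent = -dG*1000 / (RT) = -(16.42*1000) / 2610.596 = -6.28975146
K = exp(-6.28975146)
K = 0.001855221, rounded to 4 significant figures:

0.001855


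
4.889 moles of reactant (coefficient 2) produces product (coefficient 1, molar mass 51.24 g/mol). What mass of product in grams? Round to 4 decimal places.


Use the coefficient ratio to convert reactant moles to product moles, then multiply by the product's molar mass.
moles_P = moles_R * (coeff_P / coeff_R) = 4.889 * (1/2) = 2.4445
mass_P = moles_P * M_P = 2.4445 * 51.24
mass_P = 125.25618 g, rounded to 4 dp:

125.2562 g


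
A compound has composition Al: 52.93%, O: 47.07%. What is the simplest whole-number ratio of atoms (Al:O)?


Assume 100 g of compound, divide each mass% by atomic mass to get moles, then normalize by the smallest to get a raw atom ratio.
Moles per 100 g: Al: 52.93/26.982 = 1.9617, O: 47.07/15.999 = 2.9421
Raw ratio (divide by min = 1.9617): Al: 1.0, O: 1.5
Multiply by 2 to clear fractions: Al: 2.0 ~= 2, O: 3.0 ~= 3
Reduce by GCD to get the simplest whole-number ratio:

2:3


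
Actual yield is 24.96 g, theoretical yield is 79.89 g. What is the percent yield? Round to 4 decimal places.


% yield = 100 * actual / theoretical
% yield = 100 * 24.96 / 79.89
% yield = 31.24295907 %, rounded to 4 dp:

31.2430 %


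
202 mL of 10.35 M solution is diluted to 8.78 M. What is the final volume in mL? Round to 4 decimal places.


Dilution: M1*V1 = M2*V2, solve for V2.
V2 = M1*V1 / M2
V2 = 10.35 * 202 / 8.78
V2 = 2090.7 / 8.78
V2 = 238.12072893 mL, rounded to 4 dp:

238.1207 mL


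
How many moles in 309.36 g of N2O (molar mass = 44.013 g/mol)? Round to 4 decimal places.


n = mass / M
n = 309.36 / 44.013
n = 7.02883239 mol, rounded to 4 dp:

7.0288 mol


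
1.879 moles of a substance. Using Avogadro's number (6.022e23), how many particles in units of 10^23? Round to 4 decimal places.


N = n * NA, then divide by 1e23 for the requested units.
N / 1e23 = n * 6.022
N / 1e23 = 1.879 * 6.022
N / 1e23 = 11.315338, rounded to 4 dp:

11.3153


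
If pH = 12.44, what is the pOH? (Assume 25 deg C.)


At 25 deg C, pH + pOH = 14.
pOH = 14 - pH = 14 - 12.44
pOH = 1.56:

1.56


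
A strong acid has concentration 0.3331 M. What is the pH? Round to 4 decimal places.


A strong acid dissociates completely, so [H+] equals the given concentration.
pH = -log10([H+]) = -log10(0.3331)
pH = 0.47742537, rounded to 4 dp:

0.4774


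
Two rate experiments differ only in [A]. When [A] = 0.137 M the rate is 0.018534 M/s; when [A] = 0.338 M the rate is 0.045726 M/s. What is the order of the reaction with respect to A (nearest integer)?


Rate is proportional to [A]^n, so rate2/rate1 = ([A]2/[A]1)^n. Take logs to solve for n.
rate2/rate1 = 0.045726 / 0.018534 = 2.4671
[A]2/[A]1 = 0.338 / 0.137 = 2.4672
n = ln(2.4671) / ln(2.4672) = 1.0
Nearest integer order:

1


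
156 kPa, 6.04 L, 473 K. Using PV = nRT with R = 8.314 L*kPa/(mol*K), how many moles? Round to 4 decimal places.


PV = nRT, solve for n = PV / (RT).
PV = 156 * 6.04 = 942.24
RT = 8.314 * 473 = 3932.522
n = 942.24 / 3932.522
n = 0.23960197 mol, rounded to 4 dp:

0.2396 mol


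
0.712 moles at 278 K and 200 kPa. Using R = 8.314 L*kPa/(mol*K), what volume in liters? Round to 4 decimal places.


PV = nRT, solve for V = nRT / P.
nRT = 0.712 * 8.314 * 278 = 1645.6399
V = 1645.6399 / 200
V = 8.2281995 L, rounded to 4 dp:

8.2282 L


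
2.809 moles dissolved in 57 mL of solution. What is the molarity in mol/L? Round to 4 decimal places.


Convert volume to liters: V_L = V_mL / 1000.
V_L = 57 / 1000 = 0.057 L
M = n / V_L = 2.809 / 0.057
M = 49.28070175 mol/L, rounded to 4 dp:

49.2807 mol/L


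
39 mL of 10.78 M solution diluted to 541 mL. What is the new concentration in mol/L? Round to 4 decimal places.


Dilution: M1*V1 = M2*V2, solve for M2.
M2 = M1*V1 / V2
M2 = 10.78 * 39 / 541
M2 = 420.42 / 541
M2 = 0.77711645 mol/L, rounded to 4 dp:

0.7771 mol/L


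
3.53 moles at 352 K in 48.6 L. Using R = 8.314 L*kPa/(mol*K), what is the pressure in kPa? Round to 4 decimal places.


PV = nRT, solve for P = nRT / V.
nRT = 3.53 * 8.314 * 352 = 10330.6438
P = 10330.6438 / 48.6
P = 212.56468724 kPa, rounded to 4 dp:

212.5647 kPa


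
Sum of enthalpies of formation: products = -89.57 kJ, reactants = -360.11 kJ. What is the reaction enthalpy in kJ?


dH_rxn = sum(dH_f products) - sum(dH_f reactants)
dH_rxn = -89.57 - (-360.11)
dH_rxn = 270.54 kJ:

270.54 kJ


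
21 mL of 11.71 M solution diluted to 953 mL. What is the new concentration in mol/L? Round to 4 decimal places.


Dilution: M1*V1 = M2*V2, solve for M2.
M2 = M1*V1 / V2
M2 = 11.71 * 21 / 953
M2 = 245.91 / 953
M2 = 0.25803778 mol/L, rounded to 4 dp:

0.2580 mol/L


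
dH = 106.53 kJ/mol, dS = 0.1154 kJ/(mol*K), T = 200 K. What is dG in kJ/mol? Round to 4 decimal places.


Gibbs: dG = dH - T*dS (consistent units, dS already in kJ/(mol*K)).
T*dS = 200 * 0.1154 = 23.08
dG = 106.53 - (23.08)
dG = 83.45 kJ/mol, rounded to 4 dp:

83.4500 kJ/mol


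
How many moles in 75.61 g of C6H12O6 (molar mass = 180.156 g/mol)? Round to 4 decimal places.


n = mass / M
n = 75.61 / 180.156
n = 0.41969182 mol, rounded to 4 dp:

0.4197 mol


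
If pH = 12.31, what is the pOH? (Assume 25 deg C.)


At 25 deg C, pH + pOH = 14.
pOH = 14 - pH = 14 - 12.31
pOH = 1.69:

1.69


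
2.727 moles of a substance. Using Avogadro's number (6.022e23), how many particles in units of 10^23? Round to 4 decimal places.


N = n * NA, then divide by 1e23 for the requested units.
N / 1e23 = n * 6.022
N / 1e23 = 2.727 * 6.022
N / 1e23 = 16.421994, rounded to 4 dp:

16.4220


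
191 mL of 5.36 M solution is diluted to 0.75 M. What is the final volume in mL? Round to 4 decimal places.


Dilution: M1*V1 = M2*V2, solve for V2.
V2 = M1*V1 / M2
V2 = 5.36 * 191 / 0.75
V2 = 1023.76 / 0.75
V2 = 1365.01333333 mL, rounded to 4 dp:

1365.0133 mL


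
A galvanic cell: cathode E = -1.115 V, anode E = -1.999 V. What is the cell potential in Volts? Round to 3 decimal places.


Standard cell potential: E_cell = E_cathode - E_anode.
E_cell = -1.115 - (-1.999)
E_cell = 0.884 V, rounded to 3 dp:

0.884 V


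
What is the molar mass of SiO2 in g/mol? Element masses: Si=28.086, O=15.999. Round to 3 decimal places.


M = sum(count * atomic_mass) over atoms.
M = 1*28.086 + 2*15.999
M = 28.086 + 31.998
M = 60.084 g/mol, rounded to 3 dp:

60.084 g/mol


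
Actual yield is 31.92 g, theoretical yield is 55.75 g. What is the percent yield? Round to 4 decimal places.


% yield = 100 * actual / theoretical
% yield = 100 * 31.92 / 55.75
% yield = 57.25560538 %, rounded to 4 dp:

57.2556 %


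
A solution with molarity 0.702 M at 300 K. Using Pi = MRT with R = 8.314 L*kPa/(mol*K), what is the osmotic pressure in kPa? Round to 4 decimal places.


Osmotic pressure (van't Hoff): Pi = M*R*T.
RT = 8.314 * 300 = 2494.2
Pi = 0.702 * 2494.2
Pi = 1750.9284 kPa, rounded to 4 dp:

1750.9284 kPa
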